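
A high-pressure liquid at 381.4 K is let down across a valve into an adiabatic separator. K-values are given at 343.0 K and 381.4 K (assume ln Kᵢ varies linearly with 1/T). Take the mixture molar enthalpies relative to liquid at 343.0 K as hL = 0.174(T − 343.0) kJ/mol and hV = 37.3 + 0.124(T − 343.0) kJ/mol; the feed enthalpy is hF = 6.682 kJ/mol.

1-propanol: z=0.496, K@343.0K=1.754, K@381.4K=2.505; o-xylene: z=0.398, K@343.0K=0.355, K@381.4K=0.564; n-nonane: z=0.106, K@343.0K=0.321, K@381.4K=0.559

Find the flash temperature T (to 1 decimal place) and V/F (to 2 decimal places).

Adiabatic flash: solve Rachford–Rice at each trial T, then check hF = ψ·hV(T) + (1−ψ)·hL(T).
  T = 343.0 K: K = (1.754, 0.355, 0.321), RR gives ψ = 0.092, H_out = 3.435 kJ/mol
  T = 381.4 K: K = (2.505, 0.564, 0.559), RR gives ψ = 0.800, H_out = 34.985 kJ/mol
  T = 362.2 K: K = (2.116, 0.453, 0.430), RR gives ψ = 0.447, H_out = 19.587 kJ/mol
  T = 352.6 K: K = (1.931, 0.402, 0.373), RR gives ψ = 0.280, H_out = 11.989 kJ/mol
  T = 347.8 K: K = (1.842, 0.378, 0.346), RR gives ψ = 0.190, H_out = 7.895 kJ/mol
  T = 345.4 K: K = (1.798, 0.367, 0.334), RR gives ψ = 0.143, H_out = 5.721 kJ/mol
  T = 346.6 K: K = (1.820, 0.372, 0.340), RR gives ψ = 0.167, H_out = 6.820 kJ/mol
Linear interpolation between T = 345.4 (H_out = 5.721) and T = 346.6 (H_out = 6.820) on hF = 6.682 gives T ≈ 346.4 K, at which ψ = 0.16.

T = 346.4 K, V/F = 0.16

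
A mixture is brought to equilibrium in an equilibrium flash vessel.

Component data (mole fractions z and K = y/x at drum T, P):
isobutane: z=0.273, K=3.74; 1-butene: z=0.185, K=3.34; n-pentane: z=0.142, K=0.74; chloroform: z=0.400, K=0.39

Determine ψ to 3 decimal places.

Material balance + equilibrium reduce to Σ zᵢ(Kᵢ−1)/(1+ψ(Kᵢ−1)) = 0.
Feasibility: ΣzᵢKᵢ = 1.900, Σzᵢ/Kᵢ = 1.346 — both > 1, two phases present.
Newton–Raphson from ψ = 0.5:
  ψ = 0.500: g = 0.1216, g' = -0.901 → ψ = 0.635
  ψ = 0.635: g = 0.0047, g' = -0.847 → ψ = 0.641
Converged at ψ = 0.641.

ψ = 0.641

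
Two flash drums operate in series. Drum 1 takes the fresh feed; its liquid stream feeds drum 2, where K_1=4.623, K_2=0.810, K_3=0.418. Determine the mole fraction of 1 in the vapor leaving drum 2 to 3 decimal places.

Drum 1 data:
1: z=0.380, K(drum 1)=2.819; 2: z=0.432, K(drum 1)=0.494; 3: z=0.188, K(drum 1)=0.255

Drum 1:
Material balance + equilibrium reduce to Σ zᵢ(Kᵢ−1)/(1+ψ₁(Kᵢ−1)) = 0.
Check two-phase: ΣzᵢKᵢ = 1.333 > 1 and Σzᵢ/Kᵢ = 1.747 > 1, so g(0) = 0.333 > 0 and g(1) = -0.747 < 0.
Newton–Raphson from ψ₁ = 0.56:
  ψ₁ = 0.560: g = -0.2029, g' = -0.831 → ψ₁ = 0.316
  ψ₁ = 0.316: g = -0.0043, g' = -0.842 → ψ₁ = 0.311
Converged at ψ₁ = 0.311.
Drum-1 compositions:
  1: x = 0.243, y = 0.684
  2: x = 0.513, y = 0.253
  3: x = 0.245, y = 0.062
Drum-2 feed = drum-1 liquid: z₂ = (0.2428, 0.5126, 0.2446).
Drum 2:
Let ψ₂ = V/F and solve Σ zᵢ(Kᵢ−1)/(1+ψ₂(Kᵢ−1)) = 0.
Check two-phase: ΣzᵢKᵢ = 1.640 > 1 and Σzᵢ/Kᵢ = 1.271 > 1, so g(0) = 0.640 > 0 and g(1) = -0.271 < 0.
Iterate (Newton) starting at ψ₂ = 0.5:
  ψ₂ = 0.500: g = 0.0044, g' = -0.591 → ψ₂ = 0.508
Converged at ψ₂ = 0.508.
  1: x = 0.086, y = 0.395
  2: x = 0.567, y = 0.460
  3: x = 0.347, y = 0.145

y_1 (drum 2) = 0.395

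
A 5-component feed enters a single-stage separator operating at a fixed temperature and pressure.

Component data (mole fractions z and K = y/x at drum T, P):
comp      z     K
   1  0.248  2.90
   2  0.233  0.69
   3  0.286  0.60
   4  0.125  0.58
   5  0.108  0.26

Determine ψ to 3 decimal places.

ψ = 0.183

Material balance + equilibrium reduce to Σ zᵢ(Kᵢ−1)/(1+ψ(Kᵢ−1)) = 0.
Feasibility: ΣzᵢKᵢ = 1.152, Σzᵢ/Kᵢ = 1.531 — both > 1, two phases present.
Iterate (Newton) starting at ψ = 0.48:
  ψ = 0.480: g = -0.1697, g' = -0.523 → ψ = 0.155
  ψ = 0.155: g = 0.0195, g' = -0.711 → ψ = 0.183
Converged at ψ = 0.183.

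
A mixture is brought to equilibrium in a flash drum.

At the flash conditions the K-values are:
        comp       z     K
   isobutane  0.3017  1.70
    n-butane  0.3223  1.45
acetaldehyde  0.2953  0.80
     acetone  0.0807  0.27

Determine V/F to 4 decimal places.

V/F = 0.8758

Rachford–Rice: g(V/F) = Σ zᵢ(Kᵢ−1)/(1+V/F(Kᵢ−1)) = 0.
Check two-phase: ΣzᵢKᵢ = 1.2383 > 1 and Σzᵢ/Kᵢ = 1.0678 > 1, so g(0) = 0.2383 > 0 and g(1) = -0.0678 < 0.
Newton iteration, V/F⁰ = 0.32:
  V/F = 0.3200: g = 0.15935, g' = -0.2352 → V/F = 0.9974
  V/F = 0.9974: g = -0.06598, g' = -0.6825 → V/F = 0.9007
  V/F = 0.9007: g = -0.01133, g' = -0.4729 → V/F = 0.8768
  V/F = 0.8768: g = -0.00041, g' = -0.4396 → V/F = 0.8758
Converged at V/F = 0.8758.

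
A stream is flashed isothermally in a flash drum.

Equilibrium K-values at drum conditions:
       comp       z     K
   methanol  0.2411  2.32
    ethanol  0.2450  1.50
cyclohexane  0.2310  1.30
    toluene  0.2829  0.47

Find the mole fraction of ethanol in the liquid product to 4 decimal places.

x_ethanol = 0.1693

Newton–Raphson from ψ = 0.5:
  ψ = 0.5000: g = 0.14598, g' = -0.3545 → ψ = 0.9118
  ψ = 0.9118: g = -0.00719, g' = -0.4258 → ψ = 0.8950
  ψ = 0.8950: g = -0.00007, g' = -0.4180 → ψ = 0.8948
Converged at ψ = 0.8948.
Compositions from xᵢ = zᵢ/(1+ψ(Kᵢ−1)), yᵢ = Kᵢxᵢ:
  methanol: x = 0.1105, y = 0.2565
  ethanol: x = 0.1693, y = 0.2539
  cyclohexane: x = 0.1821, y = 0.2367
  toluene: x = 0.5381, y = 0.2529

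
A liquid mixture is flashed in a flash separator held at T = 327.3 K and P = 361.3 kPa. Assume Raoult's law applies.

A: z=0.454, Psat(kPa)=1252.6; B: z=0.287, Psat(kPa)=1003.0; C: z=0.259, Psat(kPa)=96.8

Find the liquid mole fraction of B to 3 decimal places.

x_B = 0.111

Raoult's law: Kᵢ = Pᵢˢᵃᵗ/P = Pᵢˢᵃᵗ/361.3.
  K_A = 1252.6/361.3 = 3.46692, K_B = 1003.0/361.3 = 2.77609, K_C = 96.8/361.3 = 0.26792
Material balance + equilibrium reduce to Σ zᵢ(Kᵢ−1)/(1+V/F(Kᵢ−1)) = 0.
Feasibility: ΣzᵢKᵢ = 2.440, Σzᵢ/Kᵢ = 1.201 — both > 1, two phases present.
Newton–Raphson from V/F = 0.4:
  V/F = 0.400: g = 0.5936, g' = -1.287 → V/F = 0.861
  V/F = 0.861: g = 0.0468, g' = -1.441 → V/F = 0.894
  V/F = 0.894: g = -0.0019, g' = -1.566 → V/F = 0.892
Converged at V/F = 0.892.
Compositions from xᵢ = zᵢ/(1+V/F(Kᵢ−1)), yᵢ = Kᵢxᵢ:
  A: x = 0.142, y = 0.492
  B: x = 0.111, y = 0.308
  C: x = 0.747, y = 0.200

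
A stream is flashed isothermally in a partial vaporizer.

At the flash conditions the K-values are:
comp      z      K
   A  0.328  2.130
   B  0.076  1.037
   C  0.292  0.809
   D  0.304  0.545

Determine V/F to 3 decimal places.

Iterate (Newton) starting at V/F = 0.51:
  V/F = 0.510: g = -0.0040, g' = -0.288 → V/F = 0.496
Converged at V/F = 0.496.

V/F = 0.496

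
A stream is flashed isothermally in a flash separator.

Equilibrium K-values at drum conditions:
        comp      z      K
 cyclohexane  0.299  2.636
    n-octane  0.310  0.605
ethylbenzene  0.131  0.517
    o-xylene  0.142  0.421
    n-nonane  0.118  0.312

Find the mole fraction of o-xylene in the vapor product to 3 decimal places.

y_o-xylene = 0.066

Rachford–Rice: g(ψ) = Σ zᵢ(Kᵢ−1)/(1+ψ(Kᵢ−1)) = 0.
g(0) = ΣzᵢKᵢ − 1 = 0.140 and g(1) = 1 − Σzᵢ/Kᵢ = -0.595, so a root lies in (0, 1).
Newton–Raphson from ψ = 0.5:
  ψ = 0.500: g = -0.2064, g' = -0.594 → ψ = 0.153
  ψ = 0.153: g = 0.0118, g' = -0.730 → ψ = 0.169
Converged at ψ = 0.169.
Compositions from xᵢ = zᵢ/(1+ψ(Kᵢ−1)), yᵢ = Kᵢxᵢ:
  cyclohexane: x = 0.234, y = 0.617
  n-octane: x = 0.332, y = 0.201
  ethylbenzene: x = 0.143, y = 0.074
  o-xylene: x = 0.157, y = 0.066
  n-nonane: x = 0.134, y = 0.042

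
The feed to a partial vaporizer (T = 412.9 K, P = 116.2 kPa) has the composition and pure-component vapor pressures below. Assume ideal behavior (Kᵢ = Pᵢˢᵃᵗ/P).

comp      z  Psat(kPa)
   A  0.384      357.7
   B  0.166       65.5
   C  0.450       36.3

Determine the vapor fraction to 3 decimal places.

ψ = 0.318

Raoult's law: Kᵢ = Pᵢˢᵃᵗ/P = Pᵢˢᵃᵗ/116.2.
  K_A = 357.7/116.2 = 3.07831, K_B = 65.5/116.2 = 0.56368, K_C = 36.3/116.2 = 0.31239
Rachford–Rice: g(ψ) = Σ zᵢ(Kᵢ−1)/(1+ψ(Kᵢ−1)) = 0.
g(0) = ΣzᵢKᵢ − 1 = 0.416 and g(1) = 1 − Σzᵢ/Kᵢ = -0.860, so a root lies in (0, 1).
Newton iteration, ψ⁰ = 0.5:
  ψ = 0.500: g = -0.1728, g' = -0.945 → ψ = 0.317
  ψ = 0.317: g = 0.0013, g' = -0.993 → ψ = 0.318
Converged at ψ = 0.318.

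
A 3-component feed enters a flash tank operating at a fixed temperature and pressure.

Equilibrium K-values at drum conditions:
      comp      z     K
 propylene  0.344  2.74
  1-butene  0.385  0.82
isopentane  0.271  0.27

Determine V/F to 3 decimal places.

V/F = 0.398

Material balance + equilibrium reduce to Σ zᵢ(Kᵢ−1)/(1+V/F(Kᵢ−1)) = 0.
g(0) = ΣzᵢKᵢ − 1 = 0.331 and g(1) = 1 − Σzᵢ/Kᵢ = -0.599, so a root lies in (0, 1).
Newton–Raphson from V/F = 0.48:
  V/F = 0.480: g = -0.0542, g' = -0.666 → V/F = 0.399
  V/F = 0.399: g = -0.0002, g' = -0.665 → V/F = 0.398
Converged at V/F = 0.398.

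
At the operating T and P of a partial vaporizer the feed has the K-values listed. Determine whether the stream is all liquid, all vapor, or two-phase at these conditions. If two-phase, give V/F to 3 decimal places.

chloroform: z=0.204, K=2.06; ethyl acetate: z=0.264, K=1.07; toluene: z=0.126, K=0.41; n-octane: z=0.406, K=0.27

all liquid

ΣzᵢKᵢ = 0.864; Σzᵢ/Kᵢ = 2.157.
Since ΣzᵢKᵢ < 1 the mixture is below its bubble point — single liquid phase.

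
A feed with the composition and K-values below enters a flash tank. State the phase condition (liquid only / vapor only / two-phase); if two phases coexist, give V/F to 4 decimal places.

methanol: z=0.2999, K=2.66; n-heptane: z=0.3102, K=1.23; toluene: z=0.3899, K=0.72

ΣzᵢKᵢ = 1.4600; Σzᵢ/Kᵢ = 0.9065.
Since Σzᵢ/Kᵢ < 1 the mixture is above its dew point — single vapor phase.

vapor only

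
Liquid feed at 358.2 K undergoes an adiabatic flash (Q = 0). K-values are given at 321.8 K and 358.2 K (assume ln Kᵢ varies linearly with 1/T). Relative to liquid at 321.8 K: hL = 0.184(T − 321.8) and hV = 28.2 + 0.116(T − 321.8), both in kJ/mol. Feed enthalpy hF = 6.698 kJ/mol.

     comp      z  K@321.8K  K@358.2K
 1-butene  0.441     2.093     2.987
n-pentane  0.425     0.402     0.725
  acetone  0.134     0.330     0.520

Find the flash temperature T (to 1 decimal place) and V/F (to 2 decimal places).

T = 323.1 K, V/F = 0.23

Adiabatic flash: solve Rachford–Rice at each trial T, then check hF = ψ·hV(T) + (1−ψ)·hL(T).
  T = 321.8 K: K = (2.093, 0.402, 0.330), RR gives ψ = 0.205, H_out = 5.783 kJ/mol
  T = 358.2 K: K = (2.987, 0.725, 0.520), RR gives ψ = 1.000, H_out = 32.422 kJ/mol
  T = 340.0 K: K = (2.524, 0.548, 0.419), RR gives ψ = 0.543, H_out = 17.984 kJ/mol
  T = 330.9 K: K = (2.304, 0.472, 0.373), RR gives ψ = 0.369, H_out = 11.856 kJ/mol
  T = 326.4 K: K = (2.199, 0.436, 0.351), RR gives ψ = 0.288, H_out = 8.883 kJ/mol
  T = 324.1 K: K = (2.146, 0.419, 0.341), RR gives ψ = 0.247, H_out = 7.345 kJ/mol
Linear interpolation between T = 321.8 (H_out = 5.783) and T = 324.1 (H_out = 7.345) on hF = 6.698 gives T ≈ 323.1 K, at which ψ = 0.23.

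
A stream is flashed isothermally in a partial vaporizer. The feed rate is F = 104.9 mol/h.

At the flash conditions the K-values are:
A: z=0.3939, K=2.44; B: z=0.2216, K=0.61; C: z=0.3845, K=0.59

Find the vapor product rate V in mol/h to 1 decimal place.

V = 58.4 mol/h

Let ψ = V/F and solve Σ zᵢ(Kᵢ−1)/(1+ψ(Kᵢ−1)) = 0.
g(0) = ΣzᵢKᵢ − 1 = 0.3231 and g(1) = 1 − Σzᵢ/Kᵢ = -0.1764, so a root lies in (0, 1).
Newton–Raphson from ψ = 0.44:
  ψ = 0.4400: g = 0.05055, g' = -0.4514 → ψ = 0.5520
  ψ = 0.5520: g = 0.00213, g' = -0.4163 → ψ = 0.5571
Converged at ψ = 0.5571.
Then V = ψ·F = 0.5571·104.9 = 58.4 mol/h and L = F − V = 46.5 mol/h.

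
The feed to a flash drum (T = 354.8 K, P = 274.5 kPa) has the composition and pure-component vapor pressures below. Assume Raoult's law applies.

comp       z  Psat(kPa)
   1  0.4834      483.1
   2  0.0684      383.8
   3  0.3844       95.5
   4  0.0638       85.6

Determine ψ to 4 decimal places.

ψ = 0.2104

Raoult's law: Kᵢ = Pᵢˢᵃᵗ/P = Pᵢˢᵃᵗ/274.5.
  K_1 = 483.1/274.5 = 1.759927, K_2 = 383.8/274.5 = 1.398179, K_3 = 95.5/274.5 = 0.347905, K_4 = 85.6/274.5 = 0.311840
Let ψ = V/F and solve Σ zᵢ(Kᵢ−1)/(1+ψ(Kᵢ−1)) = 0.
Feasibility: ΣzᵢKᵢ = 1.1000, Σzᵢ/Kᵢ = 1.6331 — both > 1, two phases present.
Newton–Raphson from ψ = 0.57:
  ψ = 0.5700: g = -0.19268, g' = -0.6390 → ψ = 0.2685
  ψ = 0.2685: g = -0.02800, g' = -0.4871 → ψ = 0.2110
  ψ = 0.2110: g = -0.00029, g' = -0.4777 → ψ = 0.2104
Converged at ψ = 0.2104.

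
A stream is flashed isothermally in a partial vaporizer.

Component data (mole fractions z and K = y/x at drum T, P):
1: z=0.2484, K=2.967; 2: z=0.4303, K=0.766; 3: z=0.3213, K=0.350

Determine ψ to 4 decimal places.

ψ = 0.2071

Let ψ = V/F and solve Σ zᵢ(Kᵢ−1)/(1+ψ(Kᵢ−1)) = 0.
Feasibility: ΣzᵢKᵢ = 1.1791, Σzᵢ/Kᵢ = 1.5635 — both > 1, two phases present.
Newton–Raphson from ψ = 0.5:
  ψ = 0.5000: g = -0.17710, g' = -0.5724 → ψ = 0.1906
  ψ = 0.1906: g = 0.01158, g' = -0.7110 → ψ = 0.2069
  ψ = 0.2069: g = 0.00015, g' = -0.6927 → ψ = 0.2071
Converged at ψ = 0.2071.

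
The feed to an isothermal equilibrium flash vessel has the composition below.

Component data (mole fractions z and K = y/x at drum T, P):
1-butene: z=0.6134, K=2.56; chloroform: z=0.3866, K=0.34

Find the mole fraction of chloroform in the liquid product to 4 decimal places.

Material balance + equilibrium reduce to Σ zᵢ(Kᵢ−1)/(1+β(Kᵢ−1)) = 0.
Feasibility: ΣzᵢKᵢ = 1.7017, Σzᵢ/Kᵢ = 1.3767 — both > 1, two phases present.
Binary case is linear: z₁(K₁−1)(1+β(K₂−1)) + z₂(K₂−1)(1+β(K₁−1)) = 0
⇒ β = [z₁(K₁−1)+z₂(K₂−1)] / [−(K₁−1)(K₂−1)] = 0.70175/1.02960 = 0.6816
Compositions from xᵢ = zᵢ/(1+β(Kᵢ−1)), yᵢ = Kᵢxᵢ:
  1-butene: x = 0.2973, y = 0.7611
  chloroform: x = 0.7027, y = 0.2389

x_chloroform = 0.7027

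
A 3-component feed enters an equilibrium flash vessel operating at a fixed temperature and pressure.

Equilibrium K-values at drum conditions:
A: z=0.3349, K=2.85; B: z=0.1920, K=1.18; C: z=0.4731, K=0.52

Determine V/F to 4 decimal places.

V/F = 0.6123

Rachford–Rice: g(V/F) = Σ zᵢ(Kᵢ−1)/(1+V/F(Kᵢ−1)) = 0.
Check two-phase: ΣzᵢKᵢ = 1.4270 > 1 and Σzᵢ/Kᵢ = 1.1900 > 1, so g(0) = 0.4270 > 0 and g(1) = -0.1900 < 0.
Newton iteration, V/F⁰ = 0.37:
  V/F = 0.3700: g = 0.12408, g' = -0.5706 → V/F = 0.5875
  V/F = 0.5875: g = 0.01188, g' = -0.4797 → V/F = 0.6122
  V/F = 0.6122: g = 0.00005, g' = -0.4757 → V/F = 0.6123
Converged at V/F = 0.6123.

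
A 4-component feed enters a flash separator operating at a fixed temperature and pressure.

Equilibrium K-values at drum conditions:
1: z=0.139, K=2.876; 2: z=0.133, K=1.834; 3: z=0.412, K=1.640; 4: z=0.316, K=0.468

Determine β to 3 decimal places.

Rachford–Rice: g(β) = Σ zᵢ(Kᵢ−1)/(1+β(Kᵢ−1)) = 0.
g(0) = ΣzᵢKᵢ − 1 = 0.467 and g(1) = 1 − Σzᵢ/Kᵢ = -0.047, so a root lies in (0, 1).
Iterate (Newton) starting at β = 0.67:
  β = 0.670: g = 0.1100, g' = -0.433 → β = 0.924
  β = 0.924: g = -0.0070, g' = -0.508 → β = 0.910
Converged at β = 0.910.

β = 0.910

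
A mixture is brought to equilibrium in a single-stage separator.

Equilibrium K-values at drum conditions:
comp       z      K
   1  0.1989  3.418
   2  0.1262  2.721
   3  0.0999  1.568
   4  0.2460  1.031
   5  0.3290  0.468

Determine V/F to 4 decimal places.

Iterate (Newton) starting at V/F = 0.5:
  V/F = 0.5000: g = 0.14770, g' = -0.5389 → V/F = 0.7741
  V/F = 0.7741: g = 0.00990, g' = -0.4947 → V/F = 0.7941
  V/F = 0.7941: g = -0.00003, g' = -0.4978 → V/F = 0.7940
Converged at V/F = 0.7940.

V/F = 0.7940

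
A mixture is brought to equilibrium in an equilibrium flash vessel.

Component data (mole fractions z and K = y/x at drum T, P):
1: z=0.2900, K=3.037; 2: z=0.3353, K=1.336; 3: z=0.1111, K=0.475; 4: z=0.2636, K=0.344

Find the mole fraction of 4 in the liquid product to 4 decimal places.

x_4 = 0.4270

Let ψ = V/F and solve Σ zᵢ(Kᵢ−1)/(1+ψ(Kᵢ−1)) = 0.
Feasibility: ΣzᵢKᵢ = 1.4721, Σzᵢ/Kᵢ = 1.3466 — both > 1, two phases present.
Newton iteration, ψ⁰ = 0.5:
  ψ = 0.5000: g = 0.05270, g' = -0.6306 → ψ = 0.5836
  ψ = 0.5836: g = -0.00019, g' = -0.6391 → ψ = 0.5833
Converged at ψ = 0.5833.
Compositions from xᵢ = zᵢ/(1+ψ(Kᵢ−1)), yᵢ = Kᵢxᵢ:
  1: x = 0.1325, y = 0.4025
  2: x = 0.2804, y = 0.3746
  3: x = 0.1601, y = 0.0761
  4: x = 0.4270, y = 0.1469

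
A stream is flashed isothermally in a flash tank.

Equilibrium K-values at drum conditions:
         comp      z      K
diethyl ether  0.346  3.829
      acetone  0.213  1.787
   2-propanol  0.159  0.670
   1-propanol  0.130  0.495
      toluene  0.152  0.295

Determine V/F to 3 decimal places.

V/F = 0.770

Material balance + equilibrium reduce to Σ zᵢ(Kᵢ−1)/(1+V/F(Kᵢ−1)) = 0.
Check two-phase: ΣzᵢKᵢ = 1.921 > 1 and Σzᵢ/Kᵢ = 1.225 > 1, so g(0) = 0.921 > 0 and g(1) = -0.225 < 0.
Newton iteration, V/F⁰ = 0.61:
  V/F = 0.610: g = 0.1238, g' = -0.762 → V/F = 0.772
  V/F = 0.772: g = -0.0018, g' = -0.809 → V/F = 0.770
Converged at V/F = 0.770.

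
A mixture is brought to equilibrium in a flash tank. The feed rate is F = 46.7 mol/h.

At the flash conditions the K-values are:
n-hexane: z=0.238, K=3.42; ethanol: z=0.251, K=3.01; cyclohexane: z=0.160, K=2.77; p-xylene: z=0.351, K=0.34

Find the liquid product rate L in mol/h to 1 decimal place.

L = 8.7 mol/h

Rachford–Rice: g(β) = Σ zᵢ(Kᵢ−1)/(1+β(Kᵢ−1)) = 0.
Feasibility: ΣzᵢKᵢ = 2.132, Σzᵢ/Kᵢ = 1.243 — both > 1, two phases present.
Newton–Raphson from β = 0.5:
  β = 0.500: g = 0.3167, g' = -1.019 → β = 0.811
  β = 0.811: g = 0.0043, g' = -1.097 → β = 0.815
Converged at β = 0.815.
Then V = β·F = 0.8147·46.7 = 38.0 mol/h and L = F − V = 8.7 mol/h.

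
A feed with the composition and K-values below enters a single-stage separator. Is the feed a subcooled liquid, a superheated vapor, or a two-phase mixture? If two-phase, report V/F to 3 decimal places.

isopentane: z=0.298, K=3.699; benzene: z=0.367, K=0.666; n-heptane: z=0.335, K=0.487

two-phase, V/F = 0.443

ΣzᵢKᵢ = 1.510; Σzᵢ/Kᵢ = 1.319.
Both exceed 1, so a two-phase solution exists.
Let ψ = V/F and solve Σ zᵢ(Kᵢ−1)/(1+ψ(Kᵢ−1)) = 0.
Iterate (Newton) starting at ψ = 0.5:
  ψ = 0.500: g = -0.0360, g' = -0.612 → ψ = 0.441
  ψ = 0.441: g = 0.0012, g' = -0.656 → ψ = 0.443
Converged at ψ = 0.443.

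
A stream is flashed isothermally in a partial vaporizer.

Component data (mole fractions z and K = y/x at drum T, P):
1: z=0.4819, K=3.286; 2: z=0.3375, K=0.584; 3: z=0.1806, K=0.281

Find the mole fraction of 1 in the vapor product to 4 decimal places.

Iterate (Newton) starting at ψ = 0.63:
  ψ = 0.6300: g = 0.02381, g' = -0.8422 → ψ = 0.6583
  ψ = 0.6583: g = -0.00008, g' = -0.8487 → ψ = 0.6582
Converged at ψ = 0.6582.
Compositions from xᵢ = zᵢ/(1+ψ(Kᵢ−1)), yᵢ = Kᵢxᵢ:
  1: x = 0.1924, y = 0.6322
  2: x = 0.4647, y = 0.2714
  3: x = 0.3428, y = 0.0963

y_1 = 0.6322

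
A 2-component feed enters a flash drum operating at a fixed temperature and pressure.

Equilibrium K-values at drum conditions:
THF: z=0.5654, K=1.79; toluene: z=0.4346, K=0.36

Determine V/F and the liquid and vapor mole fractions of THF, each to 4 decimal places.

Material balance + equilibrium reduce to Σ zᵢ(Kᵢ−1)/(1+V/F(Kᵢ−1)) = 0.
Check two-phase: ΣzᵢKᵢ = 1.1685 > 1 and Σzᵢ/Kᵢ = 1.5231 > 1, so g(0) = 0.1685 > 0 and g(1) = -0.5231 < 0.
Newton–Raphson from V/F = 0.5:
  V/F = 0.5000: g = -0.08884, g' = -0.5663 → V/F = 0.3431
  V/F = 0.3431: g = -0.00500, g' = -0.5107 → V/F = 0.3333
Converged at V/F = 0.3333.
Compositions from xᵢ = zᵢ/(1+V/F(Kᵢ−1)), yᵢ = Kᵢxᵢ:
  THF: x = 0.4476, y = 0.8011
  toluene: x = 0.5524, y = 0.1989

V/F = 0.3333, x_THF = 0.4476, y_THF = 0.8011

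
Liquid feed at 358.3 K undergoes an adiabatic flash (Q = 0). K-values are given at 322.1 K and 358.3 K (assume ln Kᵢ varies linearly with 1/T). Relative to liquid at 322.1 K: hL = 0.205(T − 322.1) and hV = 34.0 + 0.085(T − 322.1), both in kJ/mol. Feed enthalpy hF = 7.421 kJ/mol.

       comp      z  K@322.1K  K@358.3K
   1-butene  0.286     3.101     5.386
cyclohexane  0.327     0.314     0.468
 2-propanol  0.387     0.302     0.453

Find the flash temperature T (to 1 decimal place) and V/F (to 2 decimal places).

Adiabatic flash: solve Rachford–Rice at each trial T, then check hF = ψ·hV(T) + (1−ψ)·hL(T).
  T = 322.1 K: K = (3.101, 0.314, 0.302), RR gives ψ = 0.073, H_out = 2.487 kJ/mol
  T = 358.3 K: K = (5.386, 0.468, 0.453), RR gives ψ = 0.367, H_out = 18.295 kJ/mol
  T = 340.2 K: K = (4.147, 0.387, 0.374), RR gives ψ = 0.234, H_out = 11.174 kJ/mol
  T = 331.1 K: K = (3.598, 0.350, 0.337), RR gives ψ = 0.160, H_out = 7.119 kJ/mol
  T = 335.6 K: K = (3.863, 0.368, 0.355), RR gives ψ = 0.198, H_out = 9.184 kJ/mol
  T = 333.4 K: K = (3.732, 0.359, 0.346), RR gives ψ = 0.180, H_out = 8.191 kJ/mol
Linear interpolation between T = 331.1 (H_out = 7.119) and T = 333.4 (H_out = 8.191) on hF = 7.421 gives T ≈ 331.7 K, at which ψ = 0.17.

T = 331.7 K, V/F = 0.17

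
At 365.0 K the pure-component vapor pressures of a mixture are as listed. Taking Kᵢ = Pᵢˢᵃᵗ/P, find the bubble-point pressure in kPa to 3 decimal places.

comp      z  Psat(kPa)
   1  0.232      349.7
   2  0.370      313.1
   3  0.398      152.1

Pbub = 257.513 kPa

At the bubble point ψ → 0, so ΣzᵢKᵢ = 1 with Kᵢ = Pᵢˢᵃᵗ/P ⇒ P = ΣzᵢPᵢˢᵃᵗ.
P = 0.232·349.7 + 0.370·313.1 + 0.398·152.1 = 257.513 kPa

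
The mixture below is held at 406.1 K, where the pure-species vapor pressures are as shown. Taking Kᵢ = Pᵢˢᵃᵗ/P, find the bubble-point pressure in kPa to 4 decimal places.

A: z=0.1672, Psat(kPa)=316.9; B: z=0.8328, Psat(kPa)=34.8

Pbub = 81.9671 kPa

At the bubble point ψ → 0, so ΣzᵢKᵢ = 1 with Kᵢ = Pᵢˢᵃᵗ/P ⇒ P = ΣzᵢPᵢˢᵃᵗ.
P = 0.1672·316.9 + 0.8328·34.8 = 81.9671 kPa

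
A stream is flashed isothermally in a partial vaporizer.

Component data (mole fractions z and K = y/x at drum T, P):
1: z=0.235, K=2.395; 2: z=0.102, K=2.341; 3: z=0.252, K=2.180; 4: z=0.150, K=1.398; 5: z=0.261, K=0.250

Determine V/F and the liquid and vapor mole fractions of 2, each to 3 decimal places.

Material balance + equilibrium reduce to Σ zᵢ(Kᵢ−1)/(1+V/F(Kᵢ−1)) = 0.
Feasibility: ΣzᵢKᵢ = 1.626, Σzᵢ/Kᵢ = 1.409 — both > 1, two phases present.
Newton–Raphson from V/F = 0.5:
  V/F = 0.500: g = 0.1986, g' = -0.756 → V/F = 0.763
  V/F = 0.763: g = -0.0288, g' = -1.065 → V/F = 0.736
  V/F = 0.736: g = -0.0009, g' = -1.004 → V/F = 0.735
Converged at V/F = 0.735.
Compositions from xᵢ = zᵢ/(1+V/F(Kᵢ−1)), yᵢ = Kᵢxᵢ:
  1: x = 0.116, y = 0.278
  2: x = 0.051, y = 0.120
  3: x = 0.135, y = 0.294
  4: x = 0.116, y = 0.162
  5: x = 0.582, y = 0.145

V/F = 0.735, x_2 = 0.051, y_2 = 0.120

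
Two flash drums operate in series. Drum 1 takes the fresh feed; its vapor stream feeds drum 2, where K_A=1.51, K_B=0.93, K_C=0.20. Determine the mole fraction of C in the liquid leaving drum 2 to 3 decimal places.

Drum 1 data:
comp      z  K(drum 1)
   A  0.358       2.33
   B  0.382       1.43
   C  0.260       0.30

Drum 1:
Material balance + equilibrium reduce to Σ zᵢ(Kᵢ−1)/(1+ψ₁(Kᵢ−1)) = 0.
Feasibility: ΣzᵢKᵢ = 1.458, Σzᵢ/Kᵢ = 1.287 — both > 1, two phases present.
Iterate (Newton) starting at ψ₁ = 0.64:
  ψ₁ = 0.640: g = 0.0563, g' = -0.646 → ψ₁ = 0.727
  ψ₁ = 0.727: g = -0.0035, g' = -0.733 → ψ₁ = 0.722
Converged at ψ₁ = 0.722.
Drum-1 compositions:
  A: x = 0.183, y = 0.425
  B: x = 0.291, y = 0.417
  C: x = 0.526, y = 0.158
Drum-2 feed = drum-1 vapor: z₂ = (0.4254, 0.4168, 0.1578).
Drum 2:
Material balance + equilibrium reduce to Σ zᵢ(Kᵢ−1)/(1+ψ₂(Kᵢ−1)) = 0.
g(0) = ΣzᵢKᵢ − 1 = 0.062 and g(1) = 1 − Σzᵢ/Kᵢ = -0.519, so a root lies in (0, 1).
Newton–Raphson from ψ₂ = 0.63:
  ψ₂ = 0.630: g = -0.1208, g' = -0.476 → ψ₂ = 0.376
  ψ₂ = 0.376: g = -0.0285, g' = -0.287 → ψ₂ = 0.277
  ψ₂ = 0.277: g = -0.0018, g' = -0.254 → ψ₂ = 0.270
Converged at ψ₂ = 0.270.
  A: x = 0.374, y = 0.565
  B: x = 0.425, y = 0.395
  C: x = 0.201, y = 0.040

x_C (drum 2) = 0.201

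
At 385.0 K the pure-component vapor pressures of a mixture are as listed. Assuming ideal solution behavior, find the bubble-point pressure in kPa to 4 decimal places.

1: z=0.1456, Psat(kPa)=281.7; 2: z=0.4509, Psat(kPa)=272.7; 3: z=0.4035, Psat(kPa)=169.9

Pbub = 232.5306 kPa

At the bubble point ψ → 0, so ΣzᵢKᵢ = 1 with Kᵢ = Pᵢˢᵃᵗ/P ⇒ P = ΣzᵢPᵢˢᵃᵗ.
P = 0.1456·281.7 + 0.4509·272.7 + 0.4035·169.9 = 232.5306 kPa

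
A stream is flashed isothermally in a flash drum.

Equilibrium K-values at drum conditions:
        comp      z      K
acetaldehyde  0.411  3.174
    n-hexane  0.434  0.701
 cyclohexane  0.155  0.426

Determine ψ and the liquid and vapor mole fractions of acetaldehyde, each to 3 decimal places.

ψ = 0.782, x_acetaldehyde = 0.152, y_acetaldehyde = 0.483

Rachford–Rice: g(ψ) = Σ zᵢ(Kᵢ−1)/(1+ψ(Kᵢ−1)) = 0.
Feasibility: ΣzᵢKᵢ = 1.675, Σzᵢ/Kᵢ = 1.112 — both > 1, two phases present.
Iterate (Newton) starting at ψ = 0.5:
  ψ = 0.500: g = 0.1508, g' = -0.600 → ψ = 0.751
  ψ = 0.751: g = 0.0155, g' = -0.503 → ψ = 0.782
Converged at ψ = 0.782.
Compositions from xᵢ = zᵢ/(1+ψ(Kᵢ−1)), yᵢ = Kᵢxᵢ:
  acetaldehyde: x = 0.152, y = 0.483
  n-hexane: x = 0.566, y = 0.397
  cyclohexane: x = 0.281, y = 0.120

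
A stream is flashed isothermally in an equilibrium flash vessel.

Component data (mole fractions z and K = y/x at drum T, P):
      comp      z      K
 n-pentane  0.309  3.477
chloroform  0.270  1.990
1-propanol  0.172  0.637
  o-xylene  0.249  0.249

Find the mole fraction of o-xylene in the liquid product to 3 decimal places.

x_o-xylene = 0.493

Iterate (Newton) starting at ψ = 0.34:
  ψ = 0.340: g = 0.2931, g' = -0.990 → ψ = 0.636
  ψ = 0.636: g = 0.0219, g' = -0.939 → ψ = 0.659
Converged at ψ = 0.659.
Compositions from xᵢ = zᵢ/(1+ψ(Kᵢ−1)), yᵢ = Kᵢxᵢ:
  n-pentane: x = 0.117, y = 0.408
  chloroform: x = 0.163, y = 0.325
  1-propanol: x = 0.226, y = 0.144
  o-xylene: x = 0.493, y = 0.123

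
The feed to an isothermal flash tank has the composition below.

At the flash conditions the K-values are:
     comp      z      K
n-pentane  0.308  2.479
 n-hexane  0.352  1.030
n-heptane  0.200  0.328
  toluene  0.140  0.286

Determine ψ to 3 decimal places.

ψ = 0.353

Material balance + equilibrium reduce to Σ zᵢ(Kᵢ−1)/(1+ψ(Kᵢ−1)) = 0.
Feasibility: ΣzᵢKᵢ = 1.232, Σzᵢ/Kᵢ = 1.565 — both > 1, two phases present.
Iterate (Newton) starting at ψ = 0.5:
  ψ = 0.500: g = -0.0856, g' = -0.600 → ψ = 0.357
  ψ = 0.357: g = -0.0027, g' = -0.574 → ψ = 0.353
Converged at ψ = 0.353.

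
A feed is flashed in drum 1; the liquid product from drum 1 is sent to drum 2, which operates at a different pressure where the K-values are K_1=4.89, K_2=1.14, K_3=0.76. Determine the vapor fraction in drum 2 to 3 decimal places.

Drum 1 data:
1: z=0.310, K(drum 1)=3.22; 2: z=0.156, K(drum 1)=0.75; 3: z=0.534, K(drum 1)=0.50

Drum 1:
Rachford–Rice: g(ψ₁) = Σ zᵢ(Kᵢ−1)/(1+ψ₁(Kᵢ−1)) = 0.
Feasibility: ΣzᵢKᵢ = 1.382, Σzᵢ/Kᵢ = 1.372 — both > 1, two phases present.
Iterate (Newton) starting at ψ₁ = 0.5:
  ψ₁ = 0.500: g = -0.0744, g' = -0.593 → ψ₁ = 0.375
  ψ₁ = 0.375: g = 0.0042, g' = -0.669 → ψ₁ = 0.381
Converged at ψ₁ = 0.381.
Drum-1 compositions:
  1: x = 0.168, y = 0.541
  2: x = 0.172, y = 0.129
  3: x = 0.660, y = 0.330
Drum-2 feed = drum-1 liquid: z₂ = (0.1680, 0.1724, 0.6596).
Drum 2:
Rachford–Rice: g(ψ₂) = Σ zᵢ(Kᵢ−1)/(1+ψ₂(Kᵢ−1)) = 0.
g(0) = ΣzᵢKᵢ − 1 = 0.519 and g(1) = 1 − Σzᵢ/Kᵢ = -0.053, so a root lies in (0, 1).
Newton iteration, ψ₂⁰ = 0.64:
  ψ₂ = 0.640: g = 0.0224, g' = -0.265 → ψ₂ = 0.725
  ψ₂ = 0.725: g = 0.0014, g' = -0.233 → ψ₂ = 0.731
Converged at ψ₂ = 0.731.
  1: x = 0.044, y = 0.214
  2: x = 0.156, y = 0.178
  3: x = 0.800, y = 0.608

V/F (drum 2) = 0.731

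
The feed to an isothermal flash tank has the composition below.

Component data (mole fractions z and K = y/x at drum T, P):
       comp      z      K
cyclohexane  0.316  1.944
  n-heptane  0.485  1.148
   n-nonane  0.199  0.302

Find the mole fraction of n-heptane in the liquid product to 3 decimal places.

x_n-heptane = 0.443

Rachford–Rice: g(ψ) = Σ zᵢ(Kᵢ−1)/(1+ψ(Kᵢ−1)) = 0.
g(0) = ΣzᵢKᵢ − 1 = 0.231 and g(1) = 1 − Σzᵢ/Kᵢ = -0.244, so a root lies in (0, 1).
Iterate (Newton) starting at ψ = 0.45:
  ψ = 0.450: g = 0.0742, g' = -0.354 → ψ = 0.659
  ψ = 0.659: g = -0.0081, g' = -0.449 → ψ = 0.641
Converged at ψ = 0.641.
Compositions from xᵢ = zᵢ/(1+ψ(Kᵢ−1)), yᵢ = Kᵢxᵢ:
  cyclohexane: x = 0.197, y = 0.383
  n-heptane: x = 0.443, y = 0.509
  n-nonane: x = 0.360, y = 0.109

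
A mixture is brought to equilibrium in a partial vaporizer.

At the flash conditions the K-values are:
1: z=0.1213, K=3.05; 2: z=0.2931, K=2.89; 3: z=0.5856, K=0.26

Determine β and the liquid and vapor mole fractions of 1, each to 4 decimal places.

Rachford–Rice: g(β) = Σ zᵢ(Kᵢ−1)/(1+β(Kᵢ−1)) = 0.
g(0) = ΣzᵢKᵢ − 1 = 0.3693 and g(1) = 1 − Σzᵢ/Kᵢ = -1.3935, so a root lies in (0, 1).
Iterate (Newton) starting at β = 0.37:
  β = 0.3700: g = -0.12933, g' = -1.1355 → β = 0.2561
  β = 0.2561: g = 0.00166, g' = -1.1828 → β = 0.2575
Converged at β = 0.2575.
Compositions from xᵢ = zᵢ/(1+β(Kᵢ−1)), yᵢ = Kᵢxᵢ:
  1: x = 0.0794, y = 0.2421
  2: x = 0.1971, y = 0.5698
  3: x = 0.7235, y = 0.1881

β = 0.2575, x_1 = 0.0794, y_1 = 0.2421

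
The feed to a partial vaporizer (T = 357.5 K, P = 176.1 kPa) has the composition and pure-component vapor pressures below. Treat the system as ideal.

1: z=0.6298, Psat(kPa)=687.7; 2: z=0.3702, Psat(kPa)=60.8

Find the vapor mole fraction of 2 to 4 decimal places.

y_2 = 0.2818

Raoult's law: Kᵢ = Pᵢˢᵃᵗ/P = Pᵢˢᵃᵗ/176.1.
  K_1 = 687.7/176.1 = 3.905168, K_2 = 60.8/176.1 = 0.345258
Let ψ = V/F and solve Σ zᵢ(Kᵢ−1)/(1+ψ(Kᵢ−1)) = 0.
Check two-phase: ΣzᵢKᵢ = 2.5873 > 1 and Σzᵢ/Kᵢ = 1.2335 > 1, so g(0) = 1.5873 > 0 and g(1) = -0.2335 < 0.
Binary case is linear: z₁(K₁−1)(1+ψ(K₂−1)) + z₂(K₂−1)(1+ψ(K₁−1)) = 0
⇒ ψ = [z₁(K₁−1)+z₂(K₂−1)] / [−(K₁−1)(K₂−1)] = 1.58729/1.90213 = 0.8345
Compositions from xᵢ = zᵢ/(1+ψ(Kᵢ−1)), yᵢ = Kᵢxᵢ:
  1: x = 0.1839, y = 0.7182
  2: x = 0.8161, y = 0.2818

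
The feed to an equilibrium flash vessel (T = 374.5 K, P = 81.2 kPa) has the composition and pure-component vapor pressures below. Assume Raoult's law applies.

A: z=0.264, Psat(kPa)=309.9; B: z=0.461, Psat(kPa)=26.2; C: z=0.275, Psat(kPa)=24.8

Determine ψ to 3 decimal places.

Raoult's law: Kᵢ = Pᵢˢᵃᵗ/P = Pᵢˢᵃᵗ/81.2.
  K_A = 309.9/81.2 = 3.81650, K_B = 26.2/81.2 = 0.32266, K_C = 24.8/81.2 = 0.30542
Material balance + equilibrium reduce to Σ zᵢ(Kᵢ−1)/(1+ψ(Kᵢ−1)) = 0.
Check two-phase: ΣzᵢKᵢ = 1.240 > 1 and Σzᵢ/Kᵢ = 2.398 > 1, so g(0) = 0.240 > 0 and g(1) = -1.398 < 0.
Newton iteration, ψ⁰ = 0.5:
  ψ = 0.500: g = -0.4560, g' = -1.156 → ψ = 0.106
  ψ = 0.106: g = 0.0308, g' = -1.644 → ψ = 0.124
  ψ = 0.124: g = 0.0008, g' = -1.560 → ψ = 0.125
Converged at ψ = 0.125.

ψ = 0.125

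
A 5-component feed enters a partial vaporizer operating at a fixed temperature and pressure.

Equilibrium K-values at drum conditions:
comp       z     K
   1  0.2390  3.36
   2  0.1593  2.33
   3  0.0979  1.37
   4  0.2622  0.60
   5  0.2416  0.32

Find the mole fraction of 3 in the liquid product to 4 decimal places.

Rachford–Rice: g(ψ) = Σ zᵢ(Kᵢ−1)/(1+ψ(Kᵢ−1)) = 0.
Check two-phase: ΣzᵢKᵢ = 1.5430 > 1 and Σzᵢ/Kᵢ = 1.4030 > 1, so g(0) = 0.5430 > 0 and g(1) = -0.4030 < 0.
Iterate (Newton) starting at ψ = 0.61:
  ψ = 0.6100: g = -0.04174, g' = -0.7181 → ψ = 0.5519
  ψ = 0.5519: g = -0.00032, g' = -0.7094 → ψ = 0.5514
Converged at ψ = 0.5514.
Compositions from xᵢ = zᵢ/(1+ψ(Kᵢ−1)), yᵢ = Kᵢxᵢ:
  1: x = 0.1039, y = 0.3489
  2: x = 0.0919, y = 0.2141
  3: x = 0.0813, y = 0.1114
  4: x = 0.3364, y = 0.2018
  5: x = 0.3865, y = 0.1237

x_3 = 0.0813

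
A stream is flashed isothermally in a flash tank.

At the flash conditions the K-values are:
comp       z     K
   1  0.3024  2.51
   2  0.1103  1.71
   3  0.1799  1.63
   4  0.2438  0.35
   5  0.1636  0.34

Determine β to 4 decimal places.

Rachford–Rice: g(β) = Σ zᵢ(Kᵢ−1)/(1+β(Kᵢ−1)) = 0.
Check two-phase: ΣzᵢKᵢ = 1.3818 > 1 and Σzᵢ/Kᵢ = 1.4731 > 1, so g(0) = 0.3818 > 0 and g(1) = -0.4731 < 0.
Newton iteration, β⁰ = 0.5:
  β = 0.5000: g = 0.00824, g' = -0.6803 → β = 0.5121
Converged at β = 0.5121.

β = 0.5121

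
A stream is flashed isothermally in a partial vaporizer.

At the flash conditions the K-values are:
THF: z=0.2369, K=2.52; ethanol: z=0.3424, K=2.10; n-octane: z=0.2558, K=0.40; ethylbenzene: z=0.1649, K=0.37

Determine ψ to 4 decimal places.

ψ = 0.6121

Let ψ = V/F and solve Σ zᵢ(Kᵢ−1)/(1+ψ(Kᵢ−1)) = 0.
Check two-phase: ΣzᵢKᵢ = 1.4794 > 1 and Σzᵢ/Kᵢ = 1.3422 > 1, so g(0) = 0.4794 > 0 and g(1) = -0.3422 < 0.
Newton–Raphson from ψ = 0.38:
  ψ = 0.3800: g = 0.15847, g' = -0.6936 → ψ = 0.6085
  ψ = 0.6085: g = 0.00250, g' = -0.6969 → ψ = 0.6121
Converged at ψ = 0.6121.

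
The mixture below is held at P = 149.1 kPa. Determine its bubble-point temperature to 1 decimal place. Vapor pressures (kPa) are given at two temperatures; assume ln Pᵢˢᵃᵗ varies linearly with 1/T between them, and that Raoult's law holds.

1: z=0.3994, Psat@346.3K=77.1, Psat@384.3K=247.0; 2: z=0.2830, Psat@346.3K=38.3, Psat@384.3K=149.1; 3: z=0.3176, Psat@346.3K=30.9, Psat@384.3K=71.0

T = 381.0 K

Bubble-point temperature: ΣzᵢPᵢˢᵃᵗ(T) = P. Interpolate ln Pᵢˢᵃᵗ = aᵢ + bᵢ/T.
  T = 346.3 K: ΣzᵢPᵢˢᵃᵗ = 51.45 kPa
  T = 384.3 K: ΣzᵢPᵢˢᵃᵗ = 163.40 kPa
  T = 365.3 K: ΣzᵢPᵢˢᵃᵗ = 94.17 kPa
  T = 374.8 K: ΣzᵢPᵢˢᵃᵗ = 124.82 kPa
  T = 379.6 K: ΣzᵢPᵢˢᵃᵗ = 143.23 kPa
  T = 382.0 K: ΣzᵢPᵢˢᵃᵗ = 153.25 kPa
Interpolating between 379.6 K and 382.0 K gives T ≈ 381.0 K.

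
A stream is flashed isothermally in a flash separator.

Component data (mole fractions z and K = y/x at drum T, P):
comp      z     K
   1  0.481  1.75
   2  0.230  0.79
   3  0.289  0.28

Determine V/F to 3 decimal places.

Newton iteration, V/F⁰ = 0.42:
  V/F = 0.420: g = -0.0769, g' = -0.477 → V/F = 0.259
  V/F = 0.259: g = -0.0046, g' = -0.427 → V/F = 0.248
Converged at V/F = 0.248.

V/F = 0.248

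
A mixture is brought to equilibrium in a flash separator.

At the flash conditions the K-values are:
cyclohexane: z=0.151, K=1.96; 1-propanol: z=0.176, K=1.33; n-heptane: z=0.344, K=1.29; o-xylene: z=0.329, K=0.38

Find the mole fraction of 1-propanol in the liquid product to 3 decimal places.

Material balance + equilibrium reduce to Σ zᵢ(Kᵢ−1)/(1+V/F(Kᵢ−1)) = 0.
Feasibility: ΣzᵢKᵢ = 1.099, Σzᵢ/Kᵢ = 1.342 — both > 1, two phases present.
Iterate (Newton) starting at V/F = 0.46:
  V/F = 0.460: g = -0.0464, g' = -0.351 → V/F = 0.328
  V/F = 0.328: g = -0.0023, g' = -0.320 → V/F = 0.321
Converged at V/F = 0.321.
Compositions from xᵢ = zᵢ/(1+V/F(Kᵢ−1)), yᵢ = Kᵢxᵢ:
  cyclohexane: x = 0.115, y = 0.226
  1-propanol: x = 0.159, y = 0.212
  n-heptane: x = 0.315, y = 0.406
  o-xylene: x = 0.411, y = 0.156

x_1-propanol = 0.159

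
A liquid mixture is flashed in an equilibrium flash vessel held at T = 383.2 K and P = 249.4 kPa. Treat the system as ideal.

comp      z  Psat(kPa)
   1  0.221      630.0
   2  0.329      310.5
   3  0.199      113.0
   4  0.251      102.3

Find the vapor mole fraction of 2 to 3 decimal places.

y_2 = 0.382

Raoult's law: Kᵢ = Pᵢˢᵃᵗ/P = Pᵢˢᵃᵗ/249.4.
  K_1 = 630.0/249.4 = 2.52606, K_2 = 310.5/249.4 = 1.24499, K_3 = 113.0/249.4 = 0.45309, K_4 = 102.3/249.4 = 0.41018
Let ψ = V/F and solve Σ zᵢ(Kᵢ−1)/(1+ψ(Kᵢ−1)) = 0.
Feasibility: ΣzᵢKᵢ = 1.161, Σzᵢ/Kᵢ = 1.403 — both > 1, two phases present.
Newton–Raphson from ψ = 0.5:
  ψ = 0.500: g = -0.0967, g' = -0.470 → ψ = 0.294
  ψ = 0.294: g = -0.0009, g' = -0.475 → ψ = 0.292
Converged at ψ = 0.292.
Compositions from xᵢ = zᵢ/(1+ψ(Kᵢ−1)), yᵢ = Kᵢxᵢ:
  1: x = 0.153, y = 0.386
  2: x = 0.307, y = 0.382
  3: x = 0.237, y = 0.107
  4: x = 0.303, y = 0.124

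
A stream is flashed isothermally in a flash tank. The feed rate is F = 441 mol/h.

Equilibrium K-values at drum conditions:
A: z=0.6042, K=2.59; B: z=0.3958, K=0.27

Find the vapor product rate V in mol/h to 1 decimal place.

V = 255.2 mol/h

Rachford–Rice: g(ψ) = Σ zᵢ(Kᵢ−1)/(1+ψ(Kᵢ−1)) = 0.
Feasibility: ΣzᵢKᵢ = 1.6717, Σzᵢ/Kᵢ = 1.6992 — both > 1, two phases present.
Iterate (Newton) starting at ψ = 0.5:
  ψ = 0.5000: g = 0.08018, g' = -0.9972 → ψ = 0.5804
  ψ = 0.5804: g = -0.00175, g' = -1.0482 → ψ = 0.5787
Converged at ψ = 0.5787.
Then V = ψ·F = 0.5787·441 = 255.2 mol/h and L = F − V = 185.8 mol/h.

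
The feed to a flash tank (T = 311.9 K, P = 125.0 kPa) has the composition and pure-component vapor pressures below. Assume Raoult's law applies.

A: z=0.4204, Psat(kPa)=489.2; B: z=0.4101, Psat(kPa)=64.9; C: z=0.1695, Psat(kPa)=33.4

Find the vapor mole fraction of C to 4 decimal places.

y_C = 0.0753

Raoult's law: Kᵢ = Pᵢˢᵃᵗ/P = Pᵢˢᵃᵗ/125.0.
  K_A = 489.2/125.0 = 3.913600, K_B = 64.9/125.0 = 0.519200, K_C = 33.4/125.0 = 0.267200
Newton iteration, ψ⁰ = 0.52:
  ψ = 0.5200: g = 0.02343, g' = -0.9703 → ψ = 0.5441
  ψ = 0.5441: g = 0.00014, g' = -0.9596 → ψ = 0.5443
Converged at ψ = 0.5443.
Compositions from xᵢ = zᵢ/(1+ψ(Kᵢ−1)), yᵢ = Kᵢxᵢ:
  A: x = 0.1626, y = 0.6363
  B: x = 0.5555, y = 0.2884
  C: x = 0.2820, y = 0.0753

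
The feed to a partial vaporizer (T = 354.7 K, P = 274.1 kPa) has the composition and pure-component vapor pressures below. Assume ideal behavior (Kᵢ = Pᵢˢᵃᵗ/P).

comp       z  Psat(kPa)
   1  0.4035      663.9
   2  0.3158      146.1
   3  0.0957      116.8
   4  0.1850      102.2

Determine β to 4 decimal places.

Raoult's law: Kᵢ = Pᵢˢᵃᵗ/P = Pᵢˢᵃᵗ/274.1.
  K_1 = 663.9/274.1 = 2.422109, K_2 = 146.1/274.1 = 0.533017, K_3 = 116.8/274.1 = 0.426122, K_4 = 102.2/274.1 = 0.372857
Material balance + equilibrium reduce to Σ zᵢ(Kᵢ−1)/(1+β(Kᵢ−1)) = 0.
Check two-phase: ΣzᵢKᵢ = 1.2554 > 1 and Σzᵢ/Kᵢ = 1.4798 > 1, so g(0) = 0.2554 > 0 and g(1) = -0.4798 < 0.
Iterate (Newton) starting at β = 0.5:
  β = 0.5000: g = -0.10308, g' = -0.6124 → β = 0.3317
  β = 0.3317: g = 0.00109, g' = -0.6373 → β = 0.3334
Converged at β = 0.3334.

β = 0.3334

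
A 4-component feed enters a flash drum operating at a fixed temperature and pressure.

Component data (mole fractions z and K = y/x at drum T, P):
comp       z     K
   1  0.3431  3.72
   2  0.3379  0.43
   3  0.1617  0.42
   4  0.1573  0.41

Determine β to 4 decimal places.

β = 0.3528

Newton–Raphson from β = 0.44:
  β = 0.4400: g = -0.08353, g' = -0.9195 → β = 0.3492
  β = 0.3492: g = 0.00371, g' = -1.0113 → β = 0.3528
Converged at β = 0.3528.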